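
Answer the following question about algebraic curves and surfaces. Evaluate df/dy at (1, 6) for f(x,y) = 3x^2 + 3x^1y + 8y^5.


df/dy = 3*x^1 + 5*8*y^4
At (1,6): 3*1^1 + 5*8*6^4
= 3 + 51840
= 51843

51843


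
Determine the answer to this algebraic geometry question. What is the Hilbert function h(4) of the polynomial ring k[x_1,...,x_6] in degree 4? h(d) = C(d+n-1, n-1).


The Hilbert function for the polynomial ring in 6 variables is:
h(d) = C(d+n-1, n-1)
h(4) = C(4+6-1, 6-1) = C(9, 5)
= 9! / (5! * 4!)
= 126

126


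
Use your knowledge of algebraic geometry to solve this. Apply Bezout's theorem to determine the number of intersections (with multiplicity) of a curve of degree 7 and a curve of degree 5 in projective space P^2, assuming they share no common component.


Bezout's theorem states the intersection count equals the product of degrees.
Intersection count = 7 * 5 = 35

35


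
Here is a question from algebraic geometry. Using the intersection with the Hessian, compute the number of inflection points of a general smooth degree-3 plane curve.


For a general smooth plane curve C of degree d, the inflection points are
the intersection of C with its Hessian curve, which has degree 3(d-2).
By Bezout, the total intersection number is d * 3(d-2) = 3 * 3 = 9.
For a general curve every flex is ordinary, so each contributes
multiplicity 1 to C·Hess(C), and the number of distinct inflection
points is 3d(d-2).
Inflection points = 3*3*(3-2) = 3*3*1 = 9

9


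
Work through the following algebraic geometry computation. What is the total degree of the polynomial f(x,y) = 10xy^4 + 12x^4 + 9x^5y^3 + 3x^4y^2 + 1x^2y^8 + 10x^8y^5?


Examine each term for its total degree (sum of exponents).
  Term '10xy^4' has total degree 1+4 = 5.
  Term '12x^4' has total degree 4+0 = 4.
  Term '9x^5y^3' has total degree 5+3 = 8.
  Term '3x^4y^2' has total degree 4+2 = 6.
  Term '1x^2y^8' has total degree 2+8 = 10.
  Term '10x^8y^5' has total degree 8+5 = 13.
The maximum total degree among all terms is 13.

13


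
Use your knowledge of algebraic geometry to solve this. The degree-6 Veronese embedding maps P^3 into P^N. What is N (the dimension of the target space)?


The Veronese embedding v_d: P^n -> P^N maps each point to all
degree-d monomials in n+1 homogeneous coordinates.
N = C(n+d, d) - 1
N = C(3+6, 6) - 1
N = C(9, 6) - 1
C(9, 6) = 84
N = 84 - 1 = 83

83


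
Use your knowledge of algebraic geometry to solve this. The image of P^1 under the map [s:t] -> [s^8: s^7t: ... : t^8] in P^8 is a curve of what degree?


The rational normal curve in P^8 is the image of P^1 under the 8-uple Veronese.
A general hyperplane in P^8 pulls back to a degree-8 form on P^1, which has 8 zeros,
so the curve meets a general hyperplane in 8 points. Degree = 8.

8


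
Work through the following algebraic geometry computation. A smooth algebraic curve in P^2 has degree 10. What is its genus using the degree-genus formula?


Using the genus formula for smooth plane curves:
g = (d-1)(d-2)/2
g = (10-1)(10-2)/2
g = 9*8/2
g = 72/2 = 36

36


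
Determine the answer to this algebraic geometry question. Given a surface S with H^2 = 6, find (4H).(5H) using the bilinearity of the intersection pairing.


Using bilinearity of the intersection pairing on a surface S:
(aH).(bH) = ab * (H.H)
We have H^2 = 6.
D.E = (4H).(5H) = 4*5*6
= 20*6
= 120

120


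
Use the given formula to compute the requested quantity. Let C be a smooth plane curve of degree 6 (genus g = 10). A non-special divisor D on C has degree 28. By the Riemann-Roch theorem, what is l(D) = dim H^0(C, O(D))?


First, compute the genus of a smooth plane curve of degree 6:
g = (d-1)(d-2)/2 = (6-1)(6-2)/2 = 10
For a non-special divisor D (i.e., h^1(D) = 0), Riemann-Roch gives:
l(D) = deg(D) - g + 1
Since deg(D) = 28 >= 2g - 1 = 19, D is non-special.
l(D) = 28 - 10 + 1 = 19

19


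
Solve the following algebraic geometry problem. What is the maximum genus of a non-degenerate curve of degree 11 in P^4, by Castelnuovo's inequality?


Castelnuovo's bound: write d - 1 = m(r-1) + epsilon with 0 <= epsilon < r-1.
d - 1 = 11 - 1 = 10
r - 1 = 4 - 1 = 3
10 = 3*3 + 1, so m = 3, epsilon = 1
pi(d, r) = m(m-1)(r-1)/2 + m*epsilon
= 3*2*3/2 + 3*1
= 18/2 + 3
= 9 + 3 = 12

12


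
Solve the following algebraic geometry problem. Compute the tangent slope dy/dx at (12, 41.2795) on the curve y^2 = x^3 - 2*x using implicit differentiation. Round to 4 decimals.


Using implicit differentiation of y^2 = x^3 - 2*x:
2y * dy/dx = 3x^2 - 2
dy/dx = (3x^2 - 2)/(2y)
Numerator: 3*12^2 - 2 = 430
Denominator: 2*41.2795 = 82.559
dy/dx = 430/82.559 = 5.2084

5.2084


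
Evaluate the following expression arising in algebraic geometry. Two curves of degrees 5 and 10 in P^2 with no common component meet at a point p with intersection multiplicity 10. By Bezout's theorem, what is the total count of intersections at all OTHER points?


By Bezout's theorem, the total intersection number is d1 * d2.
Total = 5 * 10 = 50
Intersection multiplicity at p = 10
Remaining intersections = 50 - 10 = 40

40


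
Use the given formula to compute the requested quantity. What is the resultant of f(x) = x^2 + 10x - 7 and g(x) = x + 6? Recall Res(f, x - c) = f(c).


For Res(f, x - c), we evaluate f at x = c.
f(-6) = (-6)^2 + 10*(-6) - 7
= 36 - 60 - 7
= -24 - 7 = -31
Res(f, g) = -31

-31


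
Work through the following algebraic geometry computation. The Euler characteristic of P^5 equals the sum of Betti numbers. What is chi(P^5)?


The complex projective space P^5 has one cell in each even real dimension 0, 2, ..., 10.
The cohomology groups are H^{2k}(P^5) = Z for k = 0,...,5, and 0 otherwise.
Euler characteristic = sum of Betti numbers = 1 per even-dimensional cohomology group.
chi(P^5) = 5 + 1 = 6

6


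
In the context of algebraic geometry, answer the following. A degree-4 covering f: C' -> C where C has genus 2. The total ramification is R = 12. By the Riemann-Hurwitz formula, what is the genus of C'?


Riemann-Hurwitz formula: 2g' - 2 = d(2g - 2) + R
Given: d = 4, g = 2, R = 12
2g' - 2 = 4*(2*2 - 2) + 12
2g' - 2 = 4*2 + 12
2g' - 2 = 8 + 12 = 20
2g' = 22
g' = 11

11


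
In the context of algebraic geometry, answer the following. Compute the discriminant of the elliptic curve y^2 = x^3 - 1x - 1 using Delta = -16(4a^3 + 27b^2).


Compute each component:
4a^3 = 4*(-1)^3 = 4*(-1) = -4
27b^2 = 27*(-1)^2 = 27*1 = 27
4a^3 + 27b^2 = -4 + 27 = 23
Delta = -16*23 = -368

-368


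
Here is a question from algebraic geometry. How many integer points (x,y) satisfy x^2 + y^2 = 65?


Systematically check integer values of x where x^2 <= 65.
For each valid x, check if 65 - x^2 is a perfect square.
x=1: 65 - 1 = 64, sqrt = 8 (valid)
x=4: 65 - 16 = 49, sqrt = 7 (valid)
x=7: 65 - 49 = 16, sqrt = 4 (valid)
x=8: 65 - 64 = 1, sqrt = 1 (valid)
Total integer solutions found: 16

16


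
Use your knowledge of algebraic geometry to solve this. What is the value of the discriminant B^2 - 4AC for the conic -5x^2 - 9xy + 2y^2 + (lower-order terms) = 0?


The discriminant of a conic Ax^2 + Bxy + Cy^2 + ... = 0 is B^2 - 4AC.
B^2 = (-9)^2 = 81
4AC = 4*(-5)*2 = -40
Discriminant = 81 + 40 = 121

121


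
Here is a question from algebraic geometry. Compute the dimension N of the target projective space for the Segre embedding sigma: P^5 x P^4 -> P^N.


The Segre embedding maps P^m x P^n into P^N via
all products of coordinates from each factor.
N = (m+1)(n+1) - 1
N = (5+1)(4+1) - 1
N = 6*5 - 1
N = 30 - 1 = 29

29


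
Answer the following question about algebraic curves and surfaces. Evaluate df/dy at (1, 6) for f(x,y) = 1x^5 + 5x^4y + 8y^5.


df/dy = 5*x^4 + 5*8*y^4
At (1,6): 5*1^4 + 5*8*6^4
= 5 + 51840
= 51845

51845


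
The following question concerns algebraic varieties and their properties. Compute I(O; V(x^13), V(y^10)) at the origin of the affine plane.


The intersection multiplicity of V(x^a) and V(y^b) at the origin is:
I(O; V(x^13), V(y^10)) = dim_k(k[x,y]/(x^13, y^10))
A basis for k[x,y]/(x^13, y^10) is the set of monomials x^i * y^j
where 0 <= i < 13 and 0 <= j < 10.
The number of such monomials is 13 * 10 = 130

130


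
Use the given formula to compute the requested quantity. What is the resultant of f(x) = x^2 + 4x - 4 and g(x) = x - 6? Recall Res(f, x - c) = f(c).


For Res(f, x - c), we evaluate f at x = c.
f(6) = 6^2 + 4*6 - 4
= 36 + 24 - 4
= 60 - 4 = 56
Res(f, g) = 56

56


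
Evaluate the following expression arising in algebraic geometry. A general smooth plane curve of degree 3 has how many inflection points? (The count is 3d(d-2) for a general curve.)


For a general smooth plane curve C of degree d, the inflection points are
the intersection of C with its Hessian curve, which has degree 3(d-2).
By Bezout, the total intersection number is d * 3(d-2) = 3 * 3 = 9.
For a general curve every flex is ordinary, so each contributes
multiplicity 1 to C·Hess(C), and the number of distinct inflection
points is 3d(d-2).
Inflection points = 3*3*(3-2) = 3*3*1 = 9

9


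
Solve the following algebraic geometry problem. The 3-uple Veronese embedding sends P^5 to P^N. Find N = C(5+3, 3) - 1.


The Veronese embedding v_d: P^n -> P^N maps each point to all
degree-d monomials in n+1 homogeneous coordinates.
N = C(n+d, d) - 1
N = C(5+3, 3) - 1
N = C(8, 3) - 1
C(8, 3) = 56
N = 56 - 1 = 55

55


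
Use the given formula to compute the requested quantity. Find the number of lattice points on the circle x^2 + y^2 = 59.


Systematically check integer values of x where x^2 <= 59.
For each valid x, check if 59 - x^2 is a perfect square.
Total integer solutions found: 0

0


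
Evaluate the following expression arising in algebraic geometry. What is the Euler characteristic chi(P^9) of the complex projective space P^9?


The complex projective space P^9 has one cell in each even real dimension 0, 2, ..., 18.
The cohomology groups are H^{2k}(P^9) = Z for k = 0,...,9, and 0 otherwise.
Euler characteristic = sum of Betti numbers = 1 per even-dimensional cohomology group.
chi(P^9) = 9 + 1 = 10

10


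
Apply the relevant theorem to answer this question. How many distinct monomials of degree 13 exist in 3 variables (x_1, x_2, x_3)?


The number of degree-13 monomials in 3 variables is C(d+n-1, n-1).
= C(13+3-1, 3-1) = C(15, 2)
= 105

105


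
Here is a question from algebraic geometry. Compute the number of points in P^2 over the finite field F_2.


P^2(F_2) has (q^(n+1) - 1)/(q - 1) points.
= 2^2 + 2^1 + 2^0
= 4 + 2 + 1
= 7

7


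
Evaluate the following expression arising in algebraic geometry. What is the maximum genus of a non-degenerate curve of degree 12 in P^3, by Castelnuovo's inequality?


Castelnuovo's bound: write d - 1 = m(r-1) + epsilon with 0 <= epsilon < r-1.
d - 1 = 12 - 1 = 11
r - 1 = 3 - 1 = 2
11 = 5*2 + 1, so m = 5, epsilon = 1
pi(d, r) = m(m-1)(r-1)/2 + m*epsilon
= 5*4*2/2 + 5*1
= 40/2 + 5
= 20 + 5 = 25

25


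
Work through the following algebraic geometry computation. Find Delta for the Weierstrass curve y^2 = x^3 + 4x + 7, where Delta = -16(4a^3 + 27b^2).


Compute each component:
4a^3 = 4*4^3 = 4*64 = 256
27b^2 = 27*7^2 = 27*49 = 1323
4a^3 + 27b^2 = 256 + 1323 = 1579
Delta = -16*1579 = -25264

-25264


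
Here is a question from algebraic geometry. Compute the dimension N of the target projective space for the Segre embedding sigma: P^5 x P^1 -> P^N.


The Segre embedding maps P^m x P^n into P^N via
all products of coordinates from each factor.
N = (m+1)(n+1) - 1
N = (5+1)(1+1) - 1
N = 6*2 - 1
N = 12 - 1 = 11

11


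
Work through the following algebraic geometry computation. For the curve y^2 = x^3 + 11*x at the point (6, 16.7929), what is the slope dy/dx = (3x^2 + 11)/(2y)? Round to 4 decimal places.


Using implicit differentiation of y^2 = x^3 + 11*x:
2y * dy/dx = 3x^2 + 11
dy/dx = (3x^2 + 11)/(2y)
Numerator: 3*6^2 + 11 = 119
Denominator: 2*16.7929 = 33.5858
dy/dx = 119/33.5858 = 3.5432

3.5432


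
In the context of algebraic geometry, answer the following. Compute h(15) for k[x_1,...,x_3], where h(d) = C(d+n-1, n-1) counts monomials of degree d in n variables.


The Hilbert function for the polynomial ring in 3 variables is:
h(d) = C(d+n-1, n-1)
h(15) = C(15+3-1, 3-1) = C(17, 2)
= 17! / (2! * 15!)
= 136

136


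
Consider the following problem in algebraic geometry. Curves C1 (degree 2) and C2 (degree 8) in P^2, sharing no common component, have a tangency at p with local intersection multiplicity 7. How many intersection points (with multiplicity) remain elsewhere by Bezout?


By Bezout's theorem, the total intersection number is d1 * d2.
Total = 2 * 8 = 16
Intersection multiplicity at p = 7
Remaining intersections = 16 - 7 = 9

9


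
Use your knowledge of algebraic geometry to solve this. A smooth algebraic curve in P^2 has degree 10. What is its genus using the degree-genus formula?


Using the genus formula for smooth plane curves:
g = (d-1)(d-2)/2
g = (10-1)(10-2)/2
g = 9*8/2
g = 72/2 = 36

36


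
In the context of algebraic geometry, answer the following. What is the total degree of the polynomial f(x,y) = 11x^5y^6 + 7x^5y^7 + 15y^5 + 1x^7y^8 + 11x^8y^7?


Examine each term for its total degree (sum of exponents).
  Term '11x^5y^6' has total degree 5+6 = 11.
  Term '7x^5y^7' has total degree 5+7 = 12.
  Term '15y^5' has total degree 0+5 = 5.
  Term '1x^7y^8' has total degree 7+8 = 15.
  Term '11x^8y^7' has total degree 8+7 = 15.
The maximum total degree among all terms is 15.

15


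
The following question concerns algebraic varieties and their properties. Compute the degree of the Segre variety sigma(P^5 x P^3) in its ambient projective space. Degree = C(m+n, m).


The degree of the Segre variety P^5 x P^3 is C(m+n, m).
= C(8, 5)
= 56

56


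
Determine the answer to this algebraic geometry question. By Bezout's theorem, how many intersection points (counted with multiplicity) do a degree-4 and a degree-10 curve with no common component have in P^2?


Bezout's theorem states the intersection count equals the product of degrees.
Intersection count = 4 * 10 = 40

40


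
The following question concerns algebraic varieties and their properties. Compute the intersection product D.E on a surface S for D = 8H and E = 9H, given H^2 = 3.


Using bilinearity of the intersection pairing on a surface S:
(aH).(bH) = ab * (H.H)
We have H^2 = 3.
D.E = (8H).(9H) = 8*9*3
= 72*3
= 216

216


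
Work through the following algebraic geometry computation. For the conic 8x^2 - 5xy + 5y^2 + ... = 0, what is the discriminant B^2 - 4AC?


The discriminant of a conic Ax^2 + Bxy + Cy^2 + ... = 0 is B^2 - 4AC.
B^2 = (-5)^2 = 25
4AC = 4*8*5 = 160
Discriminant = 25 - 160 = -135

-135


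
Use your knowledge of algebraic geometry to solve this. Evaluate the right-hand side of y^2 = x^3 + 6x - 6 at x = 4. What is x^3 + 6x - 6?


Compute x^3 + 6x - 6 at x = 4:
x^3 = 4^3 = 64
6*x = 6*4 = 24
Sum: 64 + 24 - 6 = 82

82


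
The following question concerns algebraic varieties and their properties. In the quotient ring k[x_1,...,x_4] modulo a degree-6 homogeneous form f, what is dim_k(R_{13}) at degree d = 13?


For R = k[x_1,...,x_n]/(f) with f homogeneous of degree e:
The Hilbert series is (1 - t^e)/(1 - t)^n.
So h(d) = C(d+n-1, n-1) - C(d-e+n-1, n-1) for d >= e.
With n=4, e=6, d=13:
C(13+4-1, 4-1) = C(16, 3) = 560
C(13-6+4-1, 4-1) = C(10, 3) = 120
h(13) = 560 - 120 = 440

440


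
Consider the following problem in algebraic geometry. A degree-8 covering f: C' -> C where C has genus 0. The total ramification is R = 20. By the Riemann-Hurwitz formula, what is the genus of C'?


Riemann-Hurwitz formula: 2g' - 2 = d(2g - 2) + R
Given: d = 8, g = 0, R = 20
2g' - 2 = 8*(2*0 - 2) + 20
2g' - 2 = 8*(-2) + 20
2g' - 2 = -16 + 20 = 4
2g' = 6
g' = 3

3


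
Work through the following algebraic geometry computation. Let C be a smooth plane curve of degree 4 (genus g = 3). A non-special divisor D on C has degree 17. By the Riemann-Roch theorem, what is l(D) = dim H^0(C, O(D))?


First, compute the genus of a smooth plane curve of degree 4:
g = (d-1)(d-2)/2 = (4-1)(4-2)/2 = 3
For a non-special divisor D (i.e., h^1(D) = 0), Riemann-Roch gives:
l(D) = deg(D) - g + 1
Since deg(D) = 17 >= 2g - 1 = 5, D is non-special.
l(D) = 17 - 3 + 1 = 15

15


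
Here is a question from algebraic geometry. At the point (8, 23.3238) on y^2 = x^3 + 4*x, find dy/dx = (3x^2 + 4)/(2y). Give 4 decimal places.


Using implicit differentiation of y^2 = x^3 + 4*x:
2y * dy/dx = 3x^2 + 4
dy/dx = (3x^2 + 4)/(2y)
Numerator: 3*8^2 + 4 = 196
Denominator: 2*23.3238 = 46.6476
dy/dx = 196/46.6476 = 4.2017

4.2017


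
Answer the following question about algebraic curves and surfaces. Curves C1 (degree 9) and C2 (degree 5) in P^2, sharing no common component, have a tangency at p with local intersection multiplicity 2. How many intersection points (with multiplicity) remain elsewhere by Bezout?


By Bezout's theorem, the total intersection number is d1 * d2.
Total = 9 * 5 = 45
Intersection multiplicity at p = 2
Remaining intersections = 45 - 2 = 43

43


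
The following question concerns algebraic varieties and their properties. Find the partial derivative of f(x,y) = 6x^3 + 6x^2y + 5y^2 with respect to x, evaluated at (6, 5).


df/dx = 3*6*x^2 + 2*6*x^1*y
At (6,5): 3*6*6^2 + 2*6*6^1*5
= 648 + 360
= 1008

1008


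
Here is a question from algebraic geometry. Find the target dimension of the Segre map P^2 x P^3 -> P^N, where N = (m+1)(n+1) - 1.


The Segre embedding maps P^m x P^n into P^N via
all products of coordinates from each factor.
N = (m+1)(n+1) - 1
N = (2+1)(3+1) - 1
N = 3*4 - 1
N = 12 - 1 = 11

11


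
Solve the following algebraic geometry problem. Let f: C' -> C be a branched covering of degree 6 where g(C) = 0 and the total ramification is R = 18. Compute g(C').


Riemann-Hurwitz formula: 2g' - 2 = d(2g - 2) + R
Given: d = 6, g = 0, R = 18
2g' - 2 = 6*(2*0 - 2) + 18
2g' - 2 = 6*(-2) + 18
2g' - 2 = -12 + 18 = 6
2g' = 8
g' = 4

4


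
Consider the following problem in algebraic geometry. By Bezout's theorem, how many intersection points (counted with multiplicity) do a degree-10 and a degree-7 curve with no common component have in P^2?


Bezout's theorem states the intersection count equals the product of degrees.
Intersection count = 10 * 7 = 70

70


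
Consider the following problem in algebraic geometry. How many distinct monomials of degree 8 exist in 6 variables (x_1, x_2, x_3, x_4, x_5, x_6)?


The number of degree-8 monomials in 6 variables is C(d+n-1, n-1).
= C(8+6-1, 6-1) = C(13, 5)
= 1287

1287


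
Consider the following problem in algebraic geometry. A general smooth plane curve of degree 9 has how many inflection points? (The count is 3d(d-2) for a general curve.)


For a general smooth plane curve C of degree d, the inflection points are
the intersection of C with its Hessian curve, which has degree 3(d-2).
By Bezout, the total intersection number is d * 3(d-2) = 9 * 21 = 189.
For a general curve every flex is ordinary, so each contributes
multiplicity 1 to C·Hess(C), and the number of distinct inflection
points is 3d(d-2).
Inflection points = 3*9*(9-2) = 3*9*7 = 189

189


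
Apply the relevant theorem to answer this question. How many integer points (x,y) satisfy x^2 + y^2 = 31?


Systematically check integer values of x where x^2 <= 31.
For each valid x, check if 31 - x^2 is a perfect square.
Total integer solutions found: 0

0


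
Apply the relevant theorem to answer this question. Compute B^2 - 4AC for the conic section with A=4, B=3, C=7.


The discriminant of a conic Ax^2 + Bxy + Cy^2 + ... = 0 is B^2 - 4AC.
B^2 = 3^2 = 9
4AC = 4*4*7 = 112
Discriminant = 9 - 112 = -103

-103


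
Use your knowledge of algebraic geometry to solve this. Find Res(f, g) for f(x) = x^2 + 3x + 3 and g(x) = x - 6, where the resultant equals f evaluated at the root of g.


For Res(f, x - c), we evaluate f at x = c.
f(6) = 6^2 + 3*6 + 3
= 36 + 18 + 3
= 54 + 3 = 57
Res(f, g) = 57

57


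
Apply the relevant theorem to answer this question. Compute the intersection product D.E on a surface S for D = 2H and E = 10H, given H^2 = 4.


Using bilinearity of the intersection pairing on a surface S:
(aH).(bH) = ab * (H.H)
We have H^2 = 4.
D.E = (2H).(10H) = 2*10*4
= 20*4
= 80

80


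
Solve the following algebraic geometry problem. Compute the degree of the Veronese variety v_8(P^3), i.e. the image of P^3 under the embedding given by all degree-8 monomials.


The Veronese variety v_8(P^3) has degree d^r.
d^r = 8^3 = 512

512


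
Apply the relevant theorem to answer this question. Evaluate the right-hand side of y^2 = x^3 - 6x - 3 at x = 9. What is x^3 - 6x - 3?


Compute x^3 - 6x - 3 at x = 9:
x^3 = 9^3 = 729
(-6)*x = (-6)*9 = -54
Sum: 729 - 54 - 3 = 672

672


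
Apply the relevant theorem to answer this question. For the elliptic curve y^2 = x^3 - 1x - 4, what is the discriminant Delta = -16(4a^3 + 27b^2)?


Compute each component:
4a^3 = 4*(-1)^3 = 4*(-1) = -4
27b^2 = 27*(-4)^2 = 27*16 = 432
4a^3 + 27b^2 = -4 + 432 = 428
Delta = -16*428 = -6848

-6848


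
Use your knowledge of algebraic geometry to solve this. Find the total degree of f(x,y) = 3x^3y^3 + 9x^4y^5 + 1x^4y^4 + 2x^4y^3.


Examine each term for its total degree (sum of exponents).
  Term '3x^3y^3' has total degree 3+3 = 6.
  Term '9x^4y^5' has total degree 4+5 = 9.
  Term '1x^4y^4' has total degree 4+4 = 8.
  Term '2x^4y^3' has total degree 4+3 = 7.
The maximum total degree among all terms is 9.

9


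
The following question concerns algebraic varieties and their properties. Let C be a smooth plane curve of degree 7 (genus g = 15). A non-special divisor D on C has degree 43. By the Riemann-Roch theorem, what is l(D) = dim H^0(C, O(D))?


First, compute the genus of a smooth plane curve of degree 7:
g = (d-1)(d-2)/2 = (7-1)(7-2)/2 = 15
For a non-special divisor D (i.e., h^1(D) = 0), Riemann-Roch gives:
l(D) = deg(D) - g + 1
Since deg(D) = 43 >= 2g - 1 = 29, D is non-special.
l(D) = 43 - 15 + 1 = 29

29


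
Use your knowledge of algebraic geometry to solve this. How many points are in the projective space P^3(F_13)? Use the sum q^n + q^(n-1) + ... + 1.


P^3(F_13) has (q^(n+1) - 1)/(q - 1) points.
= 13^3 + 13^2 + 13^1 + 13^0
= 2197 + 169 + 13 + 1
= 2380

2380


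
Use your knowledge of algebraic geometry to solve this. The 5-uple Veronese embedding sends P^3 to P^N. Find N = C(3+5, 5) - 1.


The Veronese embedding v_d: P^n -> P^N maps each point to all
degree-d monomials in n+1 homogeneous coordinates.
N = C(n+d, d) - 1
N = C(3+5, 5) - 1
N = C(8, 5) - 1
C(8, 5) = 56
N = 56 - 1 = 55

55


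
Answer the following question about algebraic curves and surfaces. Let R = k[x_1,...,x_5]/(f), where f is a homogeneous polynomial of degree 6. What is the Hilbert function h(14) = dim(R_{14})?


For R = k[x_1,...,x_n]/(f) with f homogeneous of degree e:
The Hilbert series is (1 - t^e)/(1 - t)^n.
So h(d) = C(d+n-1, n-1) - C(d-e+n-1, n-1) for d >= e.
With n=5, e=6, d=14:
C(14+5-1, 5-1) = C(18, 4) = 3060
C(14-6+5-1, 5-1) = C(12, 4) = 495
h(14) = 3060 - 495 = 2565

2565


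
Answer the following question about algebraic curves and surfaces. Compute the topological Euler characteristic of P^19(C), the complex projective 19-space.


The complex projective space P^19 has one cell in each even real dimension 0, 2, ..., 38.
The cohomology groups are H^{2k}(P^19) = Z for k = 0,...,19, and 0 otherwise.
Euler characteristic = sum of Betti numbers = 1 per even-dimensional cohomology group.
chi(P^19) = 19 + 1 = 20

20


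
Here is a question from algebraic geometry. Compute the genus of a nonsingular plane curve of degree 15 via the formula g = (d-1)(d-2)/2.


Using the genus formula for smooth plane curves:
g = (d-1)(d-2)/2
g = (15-1)(15-2)/2
g = 14*13/2
g = 182/2 = 91

91


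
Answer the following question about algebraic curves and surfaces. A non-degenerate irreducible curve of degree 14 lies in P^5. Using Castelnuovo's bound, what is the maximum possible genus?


Castelnuovo's bound: write d - 1 = m(r-1) + epsilon with 0 <= epsilon < r-1.
d - 1 = 14 - 1 = 13
r - 1 = 5 - 1 = 4
13 = 3*4 + 1, so m = 3, epsilon = 1
pi(d, r) = m(m-1)(r-1)/2 + m*epsilon
= 3*2*4/2 + 3*1
= 24/2 + 3
= 12 + 3 = 15

15


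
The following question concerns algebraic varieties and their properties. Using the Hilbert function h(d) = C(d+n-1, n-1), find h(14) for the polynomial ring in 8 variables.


The Hilbert function for the polynomial ring in 8 variables is:
h(d) = C(d+n-1, n-1)
h(14) = C(14+8-1, 8-1) = C(21, 7)
= 21! / (7! * 14!)
= 116280

116280


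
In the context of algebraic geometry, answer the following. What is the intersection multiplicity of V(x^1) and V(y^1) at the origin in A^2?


The intersection multiplicity of V(x^a) and V(y^b) at the origin is:
I(O; V(x^1), V(y^1)) = dim_k(k[x,y]/(x^1, y^1))
A basis for k[x,y]/(x^1, y^1) is the set of monomials x^i * y^j
where 0 <= i < 1 and 0 <= j < 1.
The number of such monomials is 1 * 1 = 1

1


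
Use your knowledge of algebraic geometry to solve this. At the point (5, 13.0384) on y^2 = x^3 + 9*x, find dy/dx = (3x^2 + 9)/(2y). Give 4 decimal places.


Using implicit differentiation of y^2 = x^3 + 9*x:
2y * dy/dx = 3x^2 + 9
dy/dx = (3x^2 + 9)/(2y)
Numerator: 3*5^2 + 9 = 84
Denominator: 2*13.0384 = 26.0768
dy/dx = 84/26.0768 = 3.2213

3.2213


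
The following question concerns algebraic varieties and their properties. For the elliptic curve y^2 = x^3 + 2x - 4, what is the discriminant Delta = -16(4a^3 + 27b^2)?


Compute each component:
4a^3 = 4*2^3 = 4*8 = 32
27b^2 = 27*(-4)^2 = 27*16 = 432
4a^3 + 27b^2 = 32 + 432 = 464
Delta = -16*464 = -7424

-7424


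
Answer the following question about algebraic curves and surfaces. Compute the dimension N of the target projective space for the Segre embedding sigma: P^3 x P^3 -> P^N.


The Segre embedding maps P^m x P^n into P^N via
all products of coordinates from each factor.
N = (m+1)(n+1) - 1
N = (3+1)(3+1) - 1
N = 4*4 - 1
N = 16 - 1 = 15

15


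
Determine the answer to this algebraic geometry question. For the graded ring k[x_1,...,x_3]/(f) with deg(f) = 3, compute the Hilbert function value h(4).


For R = k[x_1,...,x_n]/(f) with f homogeneous of degree e:
The Hilbert series is (1 - t^e)/(1 - t)^n.
So h(d) = C(d+n-1, n-1) - C(d-e+n-1, n-1) for d >= e.
With n=3, e=3, d=4:
C(4+3-1, 3-1) = C(6, 2) = 15
C(4-3+3-1, 3-1) = C(3, 2) = 3
h(4) = 15 - 3 = 12

12


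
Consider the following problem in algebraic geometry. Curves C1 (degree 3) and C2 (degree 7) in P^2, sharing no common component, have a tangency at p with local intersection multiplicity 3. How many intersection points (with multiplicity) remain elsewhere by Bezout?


By Bezout's theorem, the total intersection number is d1 * d2.
Total = 3 * 7 = 21
Intersection multiplicity at p = 3
Remaining intersections = 21 - 3 = 18

18


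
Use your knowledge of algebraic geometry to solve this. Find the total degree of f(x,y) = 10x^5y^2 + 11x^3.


Examine each term for its total degree (sum of exponents).
  Term '10x^5y^2' has total degree 5+2 = 7.
  Term '11x^3' has total degree 3+0 = 3.
The maximum total degree among all terms is 7.

7


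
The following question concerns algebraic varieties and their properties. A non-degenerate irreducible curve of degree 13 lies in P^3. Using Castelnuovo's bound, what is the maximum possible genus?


Castelnuovo's bound: write d - 1 = m(r-1) + epsilon with 0 <= epsilon < r-1.
d - 1 = 13 - 1 = 12
r - 1 = 3 - 1 = 2
12 = 6*2 + 0, so m = 6, epsilon = 0
pi(d, r) = m(m-1)(r-1)/2 + m*epsilon
= 6*5*2/2 + 6*0
= 60/2 + 0
= 30 + 0 = 30

30


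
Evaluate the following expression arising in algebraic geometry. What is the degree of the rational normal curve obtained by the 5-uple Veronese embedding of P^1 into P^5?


The rational normal curve in P^5 is the image of P^1 under the 5-uple Veronese.
A general hyperplane in P^5 pulls back to a degree-5 form on P^1, which has 5 zeros,
so the curve meets a general hyperplane in 5 points. Degree = 5.

5


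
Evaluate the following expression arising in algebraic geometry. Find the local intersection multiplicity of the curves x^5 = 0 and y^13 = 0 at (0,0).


The intersection multiplicity of V(x^a) and V(y^b) at the origin is:
I(O; V(x^5), V(y^13)) = dim_k(k[x,y]/(x^5, y^13))
A basis for k[x,y]/(x^5, y^13) is the set of monomials x^i * y^j
where 0 <= i < 5 and 0 <= j < 13.
The number of such monomials is 5 * 13 = 65

65


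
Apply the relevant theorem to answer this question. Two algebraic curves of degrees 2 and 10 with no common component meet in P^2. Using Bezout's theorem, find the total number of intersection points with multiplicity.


Bezout's theorem states the intersection count equals the product of degrees.
Intersection count = 2 * 10 = 20

20


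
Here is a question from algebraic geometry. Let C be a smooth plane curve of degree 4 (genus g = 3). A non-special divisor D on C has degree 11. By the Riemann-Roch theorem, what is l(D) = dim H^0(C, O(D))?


First, compute the genus of a smooth plane curve of degree 4:
g = (d-1)(d-2)/2 = (4-1)(4-2)/2 = 3
For a non-special divisor D (i.e., h^1(D) = 0), Riemann-Roch gives:
l(D) = deg(D) - g + 1
Since deg(D) = 11 >= 2g - 1 = 5, D is non-special.
l(D) = 11 - 3 + 1 = 9

9


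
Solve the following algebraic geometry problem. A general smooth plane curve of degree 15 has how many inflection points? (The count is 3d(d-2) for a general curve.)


For a general smooth plane curve C of degree d, the inflection points are
the intersection of C with its Hessian curve, which has degree 3(d-2).
By Bezout, the total intersection number is d * 3(d-2) = 15 * 39 = 585.
For a general curve every flex is ordinary, so each contributes
multiplicity 1 to C·Hess(C), and the number of distinct inflection
points is 3d(d-2).
Inflection points = 3*15*(15-2) = 3*15*13 = 585

585


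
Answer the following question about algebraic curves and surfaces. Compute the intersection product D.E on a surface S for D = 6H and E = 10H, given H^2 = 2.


Using bilinearity of the intersection pairing on a surface S:
(aH).(bH) = ab * (H.H)
We have H^2 = 2.
D.E = (6H).(10H) = 6*10*2
= 60*2
= 120

120


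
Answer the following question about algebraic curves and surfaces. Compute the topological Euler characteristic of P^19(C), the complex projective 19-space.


The complex projective space P^19 has one cell in each even real dimension 0, 2, ..., 38.
The cohomology groups are H^{2k}(P^19) = Z for k = 0,...,19, and 0 otherwise.
Euler characteristic = sum of Betti numbers = 1 per even-dimensional cohomology group.
chi(P^19) = 19 + 1 = 20

20


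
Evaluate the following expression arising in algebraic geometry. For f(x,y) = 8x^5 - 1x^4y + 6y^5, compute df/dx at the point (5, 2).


df/dx = 5*8*x^4 + 4*(-1)*x^3*y
At (5,2): 5*8*5^4 + 4*(-1)*5^3*2
= 25000 - 1000
= 24000

24000


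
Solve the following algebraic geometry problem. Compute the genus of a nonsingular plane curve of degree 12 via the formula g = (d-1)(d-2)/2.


Using the genus formula for smooth plane curves:
g = (d-1)(d-2)/2
g = (12-1)(12-2)/2
g = 11*10/2
g = 110/2 = 55

55


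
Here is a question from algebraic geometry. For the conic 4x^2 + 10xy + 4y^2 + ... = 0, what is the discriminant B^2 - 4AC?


The discriminant of a conic Ax^2 + Bxy + Cy^2 + ... = 0 is B^2 - 4AC.
B^2 = 10^2 = 100
4AC = 4*4*4 = 64
Discriminant = 100 - 64 = 36

36


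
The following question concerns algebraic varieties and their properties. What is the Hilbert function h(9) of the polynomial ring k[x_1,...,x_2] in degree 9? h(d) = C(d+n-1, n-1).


The Hilbert function for the polynomial ring in 2 variables is:
h(d) = C(d+n-1, n-1)
h(9) = C(9+2-1, 2-1) = C(10, 1)
= 10! / (1! * 9!)
= 10

10


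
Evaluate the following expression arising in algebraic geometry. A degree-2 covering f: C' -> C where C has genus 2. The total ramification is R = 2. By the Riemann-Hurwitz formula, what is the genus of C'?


Riemann-Hurwitz formula: 2g' - 2 = d(2g - 2) + R
Given: d = 2, g = 2, R = 2
2g' - 2 = 2*(2*2 - 2) + 2
2g' - 2 = 2*2 + 2
2g' - 2 = 4 + 2 = 6
2g' = 8
g' = 4

4


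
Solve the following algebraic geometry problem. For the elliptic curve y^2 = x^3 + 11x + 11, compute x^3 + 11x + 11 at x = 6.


Compute x^3 + 11x + 11 at x = 6:
x^3 = 6^3 = 216
11*x = 11*6 = 66
Sum: 216 + 66 + 11 = 293

293


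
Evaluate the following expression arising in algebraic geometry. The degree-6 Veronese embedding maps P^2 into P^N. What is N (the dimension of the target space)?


The Veronese embedding v_d: P^n -> P^N maps each point to all
degree-d monomials in n+1 homogeneous coordinates.
N = C(n+d, d) - 1
N = C(2+6, 6) - 1
N = C(8, 6) - 1
C(8, 6) = 28
N = 28 - 1 = 27

27


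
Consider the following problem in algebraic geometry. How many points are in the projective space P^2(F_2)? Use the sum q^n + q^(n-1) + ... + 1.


P^2(F_2) has (q^(n+1) - 1)/(q - 1) points.
= 2^2 + 2^1 + 2^0
= 4 + 2 + 1
= 7

7


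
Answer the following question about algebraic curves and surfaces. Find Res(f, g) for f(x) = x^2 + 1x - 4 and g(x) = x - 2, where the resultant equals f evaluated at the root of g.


For Res(f, x - c), we evaluate f at x = c.
f(2) = 2^2 + 1*2 - 4
= 4 + 2 - 4
= 6 - 4 = 2
Res(f, g) = 2

2


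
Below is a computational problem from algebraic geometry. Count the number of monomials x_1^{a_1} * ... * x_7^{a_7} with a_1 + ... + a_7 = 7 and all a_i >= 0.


The number of degree-7 monomials in 7 variables is C(d+n-1, n-1).
= C(7+7-1, 7-1) = C(13, 6)
= 1716

1716


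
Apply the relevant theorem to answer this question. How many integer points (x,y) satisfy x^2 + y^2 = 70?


Systematically check integer values of x where x^2 <= 70.
For each valid x, check if 70 - x^2 is a perfect square.
Total integer solutions found: 0

0


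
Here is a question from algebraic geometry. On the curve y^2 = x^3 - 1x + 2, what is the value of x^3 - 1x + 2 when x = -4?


Compute x^3 - 1x + 2 at x = -4:
x^3 = (-4)^3 = -64
(-1)*x = (-1)*(-4) = 4
Sum: -64 + 4 + 2 = -58

-58


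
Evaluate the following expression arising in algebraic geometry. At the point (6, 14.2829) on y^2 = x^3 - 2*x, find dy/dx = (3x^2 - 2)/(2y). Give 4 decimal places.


Using implicit differentiation of y^2 = x^3 - 2*x:
2y * dy/dx = 3x^2 - 2
dy/dx = (3x^2 - 2)/(2y)
Numerator: 3*6^2 - 2 = 106
Denominator: 2*14.2829 = 28.5658
dy/dx = 106/28.5658 = 3.7107

3.7107


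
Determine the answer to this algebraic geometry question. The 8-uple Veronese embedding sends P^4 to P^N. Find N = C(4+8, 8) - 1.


The Veronese embedding v_d: P^n -> P^N maps each point to all
degree-d monomials in n+1 homogeneous coordinates.
N = C(n+d, d) - 1
N = C(4+8, 8) - 1
N = C(12, 8) - 1
C(12, 8) = 495
N = 495 - 1 = 494

494


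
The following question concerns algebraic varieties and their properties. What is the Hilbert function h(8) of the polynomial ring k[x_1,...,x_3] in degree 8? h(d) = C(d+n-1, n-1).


The Hilbert function for the polynomial ring in 3 variables is:
h(d) = C(d+n-1, n-1)
h(8) = C(8+3-1, 3-1) = C(10, 2)
= 10! / (2! * 8!)
= 45

45


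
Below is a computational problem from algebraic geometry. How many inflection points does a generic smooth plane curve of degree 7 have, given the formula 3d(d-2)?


For a general smooth plane curve C of degree d, the inflection points are
the intersection of C with its Hessian curve, which has degree 3(d-2).
By Bezout, the total intersection number is d * 3(d-2) = 7 * 15 = 105.
For a general curve every flex is ordinary, so each contributes
multiplicity 1 to C·Hess(C), and the number of distinct inflection
points is 3d(d-2).
Inflection points = 3*7*(7-2) = 3*7*5 = 105

105


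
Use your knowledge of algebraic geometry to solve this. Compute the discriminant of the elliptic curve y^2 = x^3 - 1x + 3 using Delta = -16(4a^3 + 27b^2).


Compute each component:
4a^3 = 4*(-1)^3 = 4*(-1) = -4
27b^2 = 27*3^2 = 27*9 = 243
4a^3 + 27b^2 = -4 + 243 = 239
Delta = -16*239 = -3824

-3824


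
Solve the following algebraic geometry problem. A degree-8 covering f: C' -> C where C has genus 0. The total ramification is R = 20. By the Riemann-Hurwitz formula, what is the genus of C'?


Riemann-Hurwitz formula: 2g' - 2 = d(2g - 2) + R
Given: d = 8, g = 0, R = 20
2g' - 2 = 8*(2*0 - 2) + 20
2g' - 2 = 8*(-2) + 20
2g' - 2 = -16 + 20 = 4
2g' = 6
g' = 3

3


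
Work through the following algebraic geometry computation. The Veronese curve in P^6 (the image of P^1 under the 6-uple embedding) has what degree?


The rational normal curve in P^6 is the image of P^1 under the 6-uple Veronese.
A general hyperplane in P^6 pulls back to a degree-6 form on P^1, which has 6 zeros,
so the curve meets a general hyperplane in 6 points. Degree = 6.

6


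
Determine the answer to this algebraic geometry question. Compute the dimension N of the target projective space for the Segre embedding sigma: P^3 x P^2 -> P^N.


The Segre embedding maps P^m x P^n into P^N via
all products of coordinates from each factor.
N = (m+1)(n+1) - 1
N = (3+1)(2+1) - 1
N = 4*3 - 1
N = 12 - 1 = 11

11


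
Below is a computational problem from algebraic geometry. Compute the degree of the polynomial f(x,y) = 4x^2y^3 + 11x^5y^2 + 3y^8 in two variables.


Examine each term for its total degree (sum of exponents).
  Term '4x^2y^3' has total degree 2+3 = 5.
  Term '11x^5y^2' has total degree 5+2 = 7.
  Term '3y^8' has total degree 0+8 = 8.
The maximum total degree among all terms is 8.

8


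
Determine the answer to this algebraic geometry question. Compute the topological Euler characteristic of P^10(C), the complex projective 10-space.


The complex projective space P^10 has one cell in each even real dimension 0, 2, ..., 20.
The cohomology groups are H^{2k}(P^10) = Z for k = 0,...,10, and 0 otherwise.
Euler characteristic = sum of Betti numbers = 1 per even-dimensional cohomology group.
chi(P^10) = 10 + 1 = 11

11


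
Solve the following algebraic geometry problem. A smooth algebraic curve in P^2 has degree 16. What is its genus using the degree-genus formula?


Using the genus formula for smooth plane curves:
g = (d-1)(d-2)/2
g = (16-1)(16-2)/2
g = 15*14/2
g = 210/2 = 105

105


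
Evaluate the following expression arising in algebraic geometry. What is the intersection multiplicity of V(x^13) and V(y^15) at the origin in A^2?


The intersection multiplicity of V(x^a) and V(y^b) at the origin is:
I(O; V(x^13), V(y^15)) = dim_k(k[x,y]/(x^13, y^15))
A basis for k[x,y]/(x^13, y^15) is the set of monomials x^i * y^j
where 0 <= i < 13 and 0 <= j < 15.
The number of such monomials is 13 * 15 = 195

195


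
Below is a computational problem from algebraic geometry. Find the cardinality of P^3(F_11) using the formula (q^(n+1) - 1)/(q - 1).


P^3(F_11) has (q^(n+1) - 1)/(q - 1) points.
= 11^3 + 11^2 + 11^1 + 11^0
= 1331 + 121 + 11 + 1
= 1464

1464


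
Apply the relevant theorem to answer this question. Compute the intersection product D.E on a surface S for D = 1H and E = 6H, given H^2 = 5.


Using bilinearity of the intersection pairing on a surface S:
(aH).(bH) = ab * (H.H)
We have H^2 = 5.
D.E = (1H).(6H) = 1*6*5
= 6*5
= 30

30


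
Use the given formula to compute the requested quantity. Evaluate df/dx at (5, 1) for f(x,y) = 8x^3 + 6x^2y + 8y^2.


df/dx = 3*8*x^2 + 2*6*x^1*y
At (5,1): 3*8*5^2 + 2*6*5^1*1
= 600 + 60
= 660

660


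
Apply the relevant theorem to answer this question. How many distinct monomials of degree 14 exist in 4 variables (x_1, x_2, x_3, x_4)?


The number of degree-14 monomials in 4 variables is C(d+n-1, n-1).
= C(14+4-1, 4-1) = C(17, 3)
= 680

680


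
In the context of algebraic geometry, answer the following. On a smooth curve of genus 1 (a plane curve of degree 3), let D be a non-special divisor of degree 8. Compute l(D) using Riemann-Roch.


First, compute the genus of a smooth plane curve of degree 3:
g = (d-1)(d-2)/2 = (3-1)(3-2)/2 = 1
For a non-special divisor D (i.e., h^1(D) = 0), Riemann-Roch gives:
l(D) = deg(D) - g + 1
Since deg(D) = 8 >= 2g - 1 = 1, D is non-special.
l(D) = 8 - 1 + 1 = 8

8
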